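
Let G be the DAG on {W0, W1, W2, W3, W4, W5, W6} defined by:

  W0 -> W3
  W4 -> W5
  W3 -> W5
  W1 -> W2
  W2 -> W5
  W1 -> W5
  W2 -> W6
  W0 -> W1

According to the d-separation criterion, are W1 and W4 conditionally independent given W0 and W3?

Yes

There are 3 undirected paths between W1 and W4; checking each against the conditioning set {W0, W3}:
Path 1: W1 → W5 ← W4
  W5 is a collider here and neither W5 nor any of its descendants is conditioned on, so the collider stays closed — the path is blocked at W5.
Path 2: W1 → W2 → W5 ← W4
  W5 is a collider here and neither W5 nor any of its descendants is conditioned on, so the collider stays closed — the path is blocked at W5.
Path 3: W1 ← W0 → W3 → W5 ← W4
  W0 is a fork here and W0 is conditioned on, so the path is blocked at W0.
All paths are blocked; W1 ⊥ W4 | {W0, W3} holds.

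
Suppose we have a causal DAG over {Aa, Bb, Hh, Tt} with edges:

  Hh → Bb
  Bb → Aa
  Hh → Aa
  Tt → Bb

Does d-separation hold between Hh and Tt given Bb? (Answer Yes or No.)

2 paths connect Hh and Tt; each must be blocked for d-separation to hold:
Path 1: Hh → Bb ← Tt
  Bb is a collider and Bb is conditioned on, which opens it — no node blocks this path, so it is active.
Path 2: Hh → Aa ← Bb ← Tt
  Aa is a collider here and neither Aa nor any of its descendants is conditioned on, so the collider stays closed — the path is blocked at Aa.
Because an active path exists, Hh and Tt are not d-separated.

No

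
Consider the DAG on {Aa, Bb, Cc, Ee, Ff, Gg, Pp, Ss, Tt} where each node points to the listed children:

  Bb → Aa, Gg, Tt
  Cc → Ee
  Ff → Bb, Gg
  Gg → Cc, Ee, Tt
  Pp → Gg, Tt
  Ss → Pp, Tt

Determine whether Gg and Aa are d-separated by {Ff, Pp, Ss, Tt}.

No

We examine all 5 paths between Gg and Aa:
Path 1: Gg ← Pp ← Ss → Tt ← Bb → Aa
  Pp is a chain here and Pp is conditioned on, so the path is blocked at Pp.
Path 2: Gg ← Pp → Tt ← Bb → Aa
  Pp is a fork here and Pp is conditioned on, so the path is blocked at Pp.
Path 3: Gg ← Bb → Aa
  Bb is a fork and Bb is not conditioned on — no node blocks this path, so it is active.
Path 4: Gg → Tt ← Bb → Aa
  Tt is a collider and Tt is conditioned on, which opens it; Bb is a fork and Bb is not conditioned on — no node blocks this path, so it is active.
Path 5: Gg ← Ff → Bb → Aa
  Ff is a fork here and Ff is conditioned on, so the path is blocked at Ff.
Since the path Gg ← Bb → Aa is active, Gg and Aa are not d-separated given {Ff, Pp, Ss, Tt}.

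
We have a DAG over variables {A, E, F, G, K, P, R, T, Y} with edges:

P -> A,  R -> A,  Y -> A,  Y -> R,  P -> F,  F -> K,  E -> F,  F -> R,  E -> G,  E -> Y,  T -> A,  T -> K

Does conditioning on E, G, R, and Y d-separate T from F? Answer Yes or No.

6 paths connect T and F; each must be blocked for d-separation to hold:
Path 1: T → A ← R ← F
  A is a collider here and neither A nor any of its descendants is conditioned on, so the collider stays closed — the path is blocked at A.
Path 2: T → A ← R ← Y ← E → F
  A is a collider here and neither A nor any of its descendants is conditioned on, so the collider stays closed — the path is blocked at A.
Path 3: T → A ← P → F
  A is a collider here and neither A nor any of its descendants is conditioned on, so the collider stays closed — the path is blocked at A.
Path 4: T → A ← Y ← E → F
  A is a collider here and neither A nor any of its descendants is conditioned on, so the collider stays closed — the path is blocked at A.
Path 5: T → A ← Y → R ← F
  A is a collider here and neither A nor any of its descendants is conditioned on, so the collider stays closed — the path is blocked at A.
Path 6: T → K ← F
  K is a collider here and neither K nor any of its descendants is conditioned on, so the collider stays closed — the path is blocked at K.
All paths are blocked; T ⊥ F | {E, G, R, Y} holds.

Yes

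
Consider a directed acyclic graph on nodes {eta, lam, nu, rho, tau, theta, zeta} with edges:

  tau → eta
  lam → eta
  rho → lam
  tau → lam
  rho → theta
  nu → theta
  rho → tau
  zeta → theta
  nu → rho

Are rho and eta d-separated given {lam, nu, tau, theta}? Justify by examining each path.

Yes

4 paths connect rho and eta; each must be blocked for d-separation to hold:
  1. rho → tau → eta — tau:chain[blocks] ⇒ blocked
  2. rho → tau → lam → eta — tau:chain[blocks]; lam:chain[blocks] ⇒ blocked
  3. rho → lam → eta — lam:chain[blocks] ⇒ blocked
  4. rho → lam ← tau → eta — lam:collider[open]; tau:fork[blocks] ⇒ blocked
Every path is blocked, so rho and eta are d-separated given {lam, nu, tau, theta}.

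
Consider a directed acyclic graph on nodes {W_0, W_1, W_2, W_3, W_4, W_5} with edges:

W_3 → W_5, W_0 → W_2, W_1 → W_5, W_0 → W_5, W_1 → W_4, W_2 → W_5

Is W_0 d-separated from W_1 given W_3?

2 paths connect W_0 and W_1; each must be blocked for d-separation to hold:
  1. W_0 → W_5 ← W_1 — W_5:collider[blocks] ⇒ blocked
  2. W_0 → W_2 → W_5 ← W_1 — W_2:chain[open]; W_5:collider[blocks] ⇒ blocked
Every path is blocked, so W_0 and W_1 are d-separated given {W_3}.

Yes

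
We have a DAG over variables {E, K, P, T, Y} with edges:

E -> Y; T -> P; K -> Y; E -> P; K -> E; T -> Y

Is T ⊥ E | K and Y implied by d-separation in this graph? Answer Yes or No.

There are 3 undirected paths between T and E; checking each against the conditioning set {K, Y}:
Path 1: T → Y ← K → E
  K is a fork here and K is conditioned on, so the path is blocked at K.
Path 2: T → Y ← E
  Y is a collider and Y is conditioned on, which opens it — no node blocks this path, so it is active.
Path 3: T → P ← E
  P is a collider here and neither P nor any of its descendants is conditioned on, so the collider stays closed — the path is blocked at P.
Since the path T → Y ← E is active, T and E are not d-separated given {K, Y}.

No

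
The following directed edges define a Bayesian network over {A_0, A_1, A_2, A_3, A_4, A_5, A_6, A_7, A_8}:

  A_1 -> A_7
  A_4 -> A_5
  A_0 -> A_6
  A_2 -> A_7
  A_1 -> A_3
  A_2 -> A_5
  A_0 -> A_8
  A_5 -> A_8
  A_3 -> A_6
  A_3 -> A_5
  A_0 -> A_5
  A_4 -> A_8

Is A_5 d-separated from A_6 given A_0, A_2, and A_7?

We examine all 5 paths between A_5 and A_6:
Path 1: A_5 ← A_3 → A_6
  A_3 is a fork and A_3 is not conditioned on — no node blocks this path, so it is active.
Path 2: A_5 → A_8 ← A_0 → A_6
  A_8 is a collider here and neither A_8 nor any of its descendants is conditioned on, so the collider stays closed — the path is blocked at A_8.
Path 3: A_5 ← A_4 → A_8 ← A_0 → A_6
  A_8 is a collider here and neither A_8 nor any of its descendants is conditioned on, so the collider stays closed — the path is blocked at A_8.
Path 4: A_5 ← A_0 → A_6
  A_0 is a fork here and A_0 is conditioned on, so the path is blocked at A_0.
Path 5: A_5 ← A_2 → A_7 ← A_1 → A_3 → A_6
  A_2 is a fork here and A_2 is conditioned on, so the path is blocked at A_2.
Since the path A_5 ← A_3 → A_6 is active, A_5 and A_6 are not d-separated given {A_0, A_2, A_7}.

No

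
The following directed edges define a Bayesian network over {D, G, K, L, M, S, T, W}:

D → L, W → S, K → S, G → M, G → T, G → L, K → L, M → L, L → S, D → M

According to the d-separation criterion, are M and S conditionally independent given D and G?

Enumerating the 6 paths from M to S and testing each for blocking by {D, G}:
Path 1: M ← D → L ← K → S
  D is a fork here and D is conditioned on, so the path is blocked at D.
Path 2: M ← D → L → S
  D is a fork here and D is conditioned on, so the path is blocked at D.
Path 3: M → L ← K → S
  L is a collider here and neither L nor any of its descendants is conditioned on, so the collider stays closed — the path is blocked at L.
Path 4: M → L → S
  L is a chain and L is not conditioned on — no node blocks this path, so it is active.
Path 5: M ← G → L ← K → S
  G is a fork here and G is conditioned on, so the path is blocked at G.
Path 6: M ← G → L → S
  G is a fork here and G is conditioned on, so the path is blocked at G.
At least one path is unblocked, so d-separation fails.

No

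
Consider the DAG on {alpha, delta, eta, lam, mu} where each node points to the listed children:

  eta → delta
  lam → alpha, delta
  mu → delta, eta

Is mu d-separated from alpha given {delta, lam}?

There are 2 undirected paths between mu and alpha; checking each against the conditioning set {delta, lam}:
  1. mu → delta ← lam → alpha — delta:collider[open]; lam:fork[blocks] ⇒ blocked
  2. mu → eta → delta ← lam → alpha — eta:chain[open]; delta:collider[open]; lam:fork[blocks] ⇒ blocked
All paths are blocked; mu ⊥ alpha | {delta, lam} holds.

Yes — mu and alpha are d-separated given {delta, lam}.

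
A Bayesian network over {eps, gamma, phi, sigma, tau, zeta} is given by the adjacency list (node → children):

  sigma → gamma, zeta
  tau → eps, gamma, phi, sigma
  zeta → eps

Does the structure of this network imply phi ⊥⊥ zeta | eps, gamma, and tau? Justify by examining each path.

3 paths connect phi and zeta; each must be blocked for d-separation to hold:
  1. phi ← tau → gamma ← sigma → zeta — tau:fork[blocks]; gamma:collider[open]; sigma:fork[open] ⇒ blocked
  2. phi ← tau → eps ← zeta — tau:fork[blocks]; eps:collider[open] ⇒ blocked
  3. phi ← tau → sigma → zeta — tau:fork[blocks]; sigma:chain[open] ⇒ blocked
All paths are blocked; phi ⊥ zeta | {eps, gamma, tau} holds.

Yes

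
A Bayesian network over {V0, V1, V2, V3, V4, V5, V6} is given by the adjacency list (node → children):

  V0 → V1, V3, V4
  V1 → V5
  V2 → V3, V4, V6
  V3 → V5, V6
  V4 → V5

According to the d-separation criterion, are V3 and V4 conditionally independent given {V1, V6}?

6 paths connect V3 and V4; each must be blocked for d-separation to hold:
Path 1: V3 ← V0 → V1 → V5 ← V4
  V1 is a chain here and V1 is conditioned on, so the path is blocked at V1.
Path 2: V3 ← V0 → V4
  V0 is a fork and V0 is not conditioned on — no node blocks this path, so it is active.
Path 3: V3 ← V2 → V4
  V2 is a fork and V2 is not conditioned on — no node blocks this path, so it is active.
Path 4: V3 → V5 ← V1 ← V0 → V4
  V5 is a collider here and neither V5 nor any of its descendants is conditioned on, so the collider stays closed — the path is blocked at V5.
Path 5: V3 → V5 ← V4
  V5 is a collider here and neither V5 nor any of its descendants is conditioned on, so the collider stays closed — the path is blocked at V5.
Path 6: V3 → V6 ← V2 → V4
  V6 is a collider and V6 is conditioned on, which opens it; V2 is a fork and V2 is not conditioned on — no node blocks this path, so it is active.
Since the path V3 ← V0 → V4 is active, V3 and V4 are not d-separated given {V1, V6}.

No — V3 and V4 are not d-separated given {V1, V6}.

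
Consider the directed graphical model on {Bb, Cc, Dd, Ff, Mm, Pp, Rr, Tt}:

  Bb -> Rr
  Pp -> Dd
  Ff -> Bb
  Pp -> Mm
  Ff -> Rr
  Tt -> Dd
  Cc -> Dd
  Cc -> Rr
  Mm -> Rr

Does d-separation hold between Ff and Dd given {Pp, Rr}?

There are 4 undirected paths between Ff and Dd; checking each against the conditioning set {Pp, Rr}:
Path 1: Ff → Bb → Rr ← Mm ← Pp → Dd
  Pp is a fork here and Pp is conditioned on, so the path is blocked at Pp.
Path 2: Ff → Bb → Rr ← Cc → Dd
  Bb is a chain and Bb is not conditioned on; Rr is a collider and Rr is conditioned on, which opens it; Cc is a fork and Cc is not conditioned on — no node blocks this path, so it is active.
Path 3: Ff → Rr ← Mm ← Pp → Dd
  Pp is a fork here and Pp is conditioned on, so the path is blocked at Pp.
Path 4: Ff → Rr ← Cc → Dd
  Rr is a collider and Rr is conditioned on, which opens it; Cc is a fork and Cc is not conditioned on — no node blocks this path, so it is active.
At least one path is unblocked, so d-separation fails.

No — Ff and Dd are not d-separated given {Pp, Rr}.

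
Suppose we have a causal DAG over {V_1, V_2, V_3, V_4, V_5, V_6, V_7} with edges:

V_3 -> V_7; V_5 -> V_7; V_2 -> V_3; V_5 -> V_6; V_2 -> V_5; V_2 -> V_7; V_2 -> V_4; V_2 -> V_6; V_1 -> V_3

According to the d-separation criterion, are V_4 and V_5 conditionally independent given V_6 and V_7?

No

Enumerating the 4 paths from V_4 to V_5 and testing each for blocking by {V_6, V_7}:
Path 1: V_4 ← V_2 → V_3 → V_7 ← V_5
  V_2 is a fork and V_2 is not conditioned on; V_3 is a chain and V_3 is not conditioned on; V_7 is a collider and V_7 is conditioned on, which opens it — no node blocks this path, so it is active.
Path 2: V_4 ← V_2 → V_7 ← V_5
  V_2 is a fork and V_2 is not conditioned on; V_7 is a collider and V_7 is conditioned on, which opens it — no node blocks this path, so it is active.
Path 3: V_4 ← V_2 → V_5
  V_2 is a fork and V_2 is not conditioned on — no node blocks this path, so it is active.
Path 4: V_4 ← V_2 → V_6 ← V_5
  V_2 is a fork and V_2 is not conditioned on; V_6 is a collider and V_6 is conditioned on, which opens it — no node blocks this path, so it is active.
Since the path V_4 ← V_2 → V_3 → V_7 ← V_5 is active, V_4 and V_5 are not d-separated given {V_6, V_7}.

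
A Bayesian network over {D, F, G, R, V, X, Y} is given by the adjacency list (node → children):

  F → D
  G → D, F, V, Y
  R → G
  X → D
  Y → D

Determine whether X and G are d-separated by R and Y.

Yes

3 paths connect X and G; each must be blocked for d-separation to hold:
Path 1: X → D ← F ← G
  D is a collider here and neither D nor any of its descendants is conditioned on, so the collider stays closed — the path is blocked at D.
Path 2: X → D ← G
  D is a collider here and neither D nor any of its descendants is conditioned on, so the collider stays closed — the path is blocked at D.
Path 3: X → D ← Y ← G
  D is a collider here and neither D nor any of its descendants is conditioned on, so the collider stays closed — the path is blocked at D.
Every path is blocked, so X and G are d-separated given {R, Y}.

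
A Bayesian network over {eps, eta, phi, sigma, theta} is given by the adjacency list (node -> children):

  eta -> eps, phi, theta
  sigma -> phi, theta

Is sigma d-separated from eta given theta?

2 paths connect sigma and eta; each must be blocked for d-separation to hold:
Path 1: sigma → theta ← eta
  theta is a collider and theta is conditioned on, which opens it — no node blocks this path, so it is active.
Path 2: sigma → phi ← eta
  phi is a collider here and neither phi nor any of its descendants is conditioned on, so the collider stays closed — the path is blocked at phi.
At least one path is unblocked, so d-separation fails.

No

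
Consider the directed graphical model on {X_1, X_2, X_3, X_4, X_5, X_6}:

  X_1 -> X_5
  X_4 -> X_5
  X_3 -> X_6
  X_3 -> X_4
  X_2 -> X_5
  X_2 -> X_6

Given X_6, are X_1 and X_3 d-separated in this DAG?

Enumerating the 2 paths from X_1 to X_3 and testing each for blocking by {X_6}:
Path 1: X_1 → X_5 ← X_2 → X_6 ← X_3
  X_5 is a collider here and neither X_5 nor any of its descendants is conditioned on, so the collider stays closed — the path is blocked at X_5.
Path 2: X_1 → X_5 ← X_4 ← X_3
  X_5 is a collider here and neither X_5 nor any of its descendants is conditioned on, so the collider stays closed — the path is blocked at X_5.
Every path is blocked, so X_1 and X_3 are d-separated given {X_6}.

Yes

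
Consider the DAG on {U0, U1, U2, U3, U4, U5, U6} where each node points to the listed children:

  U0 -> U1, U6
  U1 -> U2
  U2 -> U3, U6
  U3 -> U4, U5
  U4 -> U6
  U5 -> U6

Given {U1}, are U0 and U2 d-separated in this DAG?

Yes — U0 and U2 are d-separated given {U1}.

We examine all 4 paths between U0 and U2:
Path 1: U0 → U6 ← U5 ← U3 ← U2
  U6 is a collider here and neither U6 nor any of its descendants is conditioned on, so the collider stays closed — the path is blocked at U6.
Path 2: U0 → U6 ← U4 ← U3 ← U2
  U6 is a collider here and neither U6 nor any of its descendants is conditioned on, so the collider stays closed — the path is blocked at U6.
Path 3: U0 → U6 ← U2
  U6 is a collider here and neither U6 nor any of its descendants is conditioned on, so the collider stays closed — the path is blocked at U6.
Path 4: U0 → U1 → U2
  U1 is a chain here and U1 is conditioned on, so the path is blocked at U1.
Since every path is blocked, d-separation holds.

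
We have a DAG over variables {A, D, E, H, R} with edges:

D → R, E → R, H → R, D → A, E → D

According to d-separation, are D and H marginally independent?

2 paths connect D and H; each must be blocked for d-separation to hold:
Path 1: D ← E → R ← H
  R is a collider here and neither R nor any of its descendants is conditioned on, so the collider stays closed — the path is blocked at R.
Path 2: D → R ← H
  R is a collider here and neither R nor any of its descendants is conditioned on, so the collider stays closed — the path is blocked at R.
Since every path is blocked, d-separation holds.

Yes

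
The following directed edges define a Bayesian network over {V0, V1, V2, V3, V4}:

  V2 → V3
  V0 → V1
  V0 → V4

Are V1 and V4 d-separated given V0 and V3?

Yes — V1 and V4 are d-separated given {V0, V3}.

The only undirected path from V1 to V4 is:
Path 1: V1 ← V0 → V4
  V0 is a fork here and V0 is conditioned on, so the path is blocked at V0.
All paths are blocked; V1 ⊥ V4 | {V0, V3} holds.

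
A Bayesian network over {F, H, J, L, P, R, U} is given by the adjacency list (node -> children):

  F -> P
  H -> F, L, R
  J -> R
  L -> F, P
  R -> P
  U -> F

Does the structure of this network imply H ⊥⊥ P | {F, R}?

No

5 paths connect H and P; each must be blocked for d-separation to hold:
Path 1: H → L → F → P
  F is a chain here and F is conditioned on, so the path is blocked at F.
Path 2: H → L → P
  L is a chain and L is not conditioned on — no node blocks this path, so it is active.
Path 3: H → R → P
  R is a chain here and R is conditioned on, so the path is blocked at R.
Path 4: H → F ← L → P
  F is a collider and F is conditioned on, which opens it; L is a fork and L is not conditioned on — no node blocks this path, so it is active.
Path 5: H → F → P
  F is a chain here and F is conditioned on, so the path is blocked at F.
Since the path H → L → P is active, H and P are not d-separated given {F, R}.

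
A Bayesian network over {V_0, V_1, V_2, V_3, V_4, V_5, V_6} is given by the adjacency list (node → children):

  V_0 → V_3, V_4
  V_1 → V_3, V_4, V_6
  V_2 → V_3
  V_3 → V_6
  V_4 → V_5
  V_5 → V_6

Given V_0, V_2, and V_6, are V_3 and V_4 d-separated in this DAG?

Enumerating the 5 paths from V_3 to V_4 and testing each for blocking by {V_0, V_2, V_6}:
  1. V_3 ← V_1 → V_4 — V_1:fork[open] ⇒ active
  2. V_3 ← V_1 → V_6 ← V_5 ← V_4 — V_1:fork[open]; V_6:collider[open]; V_5:chain[open] ⇒ active
  3. V_3 → V_6 ← V_1 → V_4 — V_6:collider[open]; V_1:fork[open] ⇒ active
  4. V_3 → V_6 ← V_5 ← V_4 — V_6:collider[open]; V_5:chain[open] ⇒ active
  5. V_3 ← V_0 → V_4 — V_0:fork[blocks] ⇒ blocked
Because an active path exists, V_3 and V_4 are not d-separated.

No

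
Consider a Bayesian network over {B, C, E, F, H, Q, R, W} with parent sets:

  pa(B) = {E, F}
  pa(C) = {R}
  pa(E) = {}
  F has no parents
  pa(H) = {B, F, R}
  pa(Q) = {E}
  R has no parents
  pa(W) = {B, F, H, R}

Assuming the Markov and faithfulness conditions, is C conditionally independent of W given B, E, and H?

No

We examine all 6 paths between C and W:
  1. C ← R → W — R:fork[open] ⇒ active
  2. C ← R → H → W — R:fork[open]; H:chain[blocks] ⇒ blocked
  3. C ← R → H ← B → W — R:fork[open]; H:collider[open]; B:fork[blocks] ⇒ blocked
  4. C ← R → H ← B ← F → W — R:fork[open]; H:collider[open]; B:chain[blocks]; F:fork[open] ⇒ blocked
  5. C ← R → H ← F → W — R:fork[open]; H:collider[open]; F:fork[open] ⇒ active
  6. C ← R → H ← F → B → W — R:fork[open]; H:collider[open]; F:fork[open]; B:chain[blocks] ⇒ blocked
At least one path is unblocked, so d-separation fails.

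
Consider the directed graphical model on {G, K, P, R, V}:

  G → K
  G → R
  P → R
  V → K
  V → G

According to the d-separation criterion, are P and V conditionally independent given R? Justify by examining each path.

No — P and V are not d-separated given {R}.

Enumerating the 2 paths from P to V and testing each for blocking by {R}:
  1. P → R ← G → K ← V — R:collider[open]; G:fork[open]; K:collider[blocks] ⇒ blocked
  2. P → R ← G ← V — R:collider[open]; G:chain[open] ⇒ active
At least one path is unblocked, so d-separation fails.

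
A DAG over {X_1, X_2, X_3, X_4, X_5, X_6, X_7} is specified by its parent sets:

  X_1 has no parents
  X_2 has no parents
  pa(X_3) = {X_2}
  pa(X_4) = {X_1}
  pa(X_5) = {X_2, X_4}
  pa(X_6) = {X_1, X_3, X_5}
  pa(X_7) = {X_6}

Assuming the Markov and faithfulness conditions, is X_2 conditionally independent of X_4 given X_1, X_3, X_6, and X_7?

We examine all 4 paths between X_2 and X_4:
Path 1: X_2 → X_3 → X_6 ← X_5 ← X_4
  X_3 is a chain here and X_3 is conditioned on, so the path is blocked at X_3.
Path 2: X_2 → X_3 → X_6 ← X_1 → X_4
  X_3 is a chain here and X_3 is conditioned on, so the path is blocked at X_3.
Path 3: X_2 → X_5 → X_6 ← X_1 → X_4
  X_1 is a fork here and X_1 is conditioned on, so the path is blocked at X_1.
Path 4: X_2 → X_5 ← X_4
  X_5 is a collider and its descendant X_7 is conditioned on, which opens it — no node blocks this path, so it is active.
At least one path is unblocked, so d-separation fails.

No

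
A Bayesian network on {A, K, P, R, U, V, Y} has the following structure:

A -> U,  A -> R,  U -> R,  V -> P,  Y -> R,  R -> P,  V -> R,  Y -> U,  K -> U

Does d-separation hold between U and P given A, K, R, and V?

Yes — U and P are d-separated given {A, K, R, V}.

Enumerating the 6 paths from U to P and testing each for blocking by {A, K, R, V}:
  1. U ← A → R → P — A:fork[blocks]; R:chain[blocks] ⇒ blocked
  2. U ← A → R ← V → P — A:fork[blocks]; R:collider[open]; V:fork[blocks] ⇒ blocked
  3. U → R → P — R:chain[blocks] ⇒ blocked
  4. U → R ← V → P — R:collider[open]; V:fork[blocks] ⇒ blocked
  5. U ← Y → R → P — Y:fork[open]; R:chain[blocks] ⇒ blocked
  6. U ← Y → R ← V → P — Y:fork[open]; R:collider[open]; V:fork[blocks] ⇒ blocked
Since every path is blocked, d-separation holds.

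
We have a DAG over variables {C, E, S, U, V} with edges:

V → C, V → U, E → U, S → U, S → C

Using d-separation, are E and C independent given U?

No

We examine all 2 paths between E and C:
Path 1: E → U ← S → C
  U is a collider and U is conditioned on, which opens it; S is a fork and S is not conditioned on — no node blocks this path, so it is active.
Path 2: E → U ← V → C
  U is a collider and U is conditioned on, which opens it; V is a fork and V is not conditioned on — no node blocks this path, so it is active.
Since the path E → U ← S → C is active, E and C are not d-separated given {U}.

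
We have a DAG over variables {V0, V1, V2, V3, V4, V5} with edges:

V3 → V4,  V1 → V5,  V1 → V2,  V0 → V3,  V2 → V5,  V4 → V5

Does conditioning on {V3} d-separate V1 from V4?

There are 2 undirected paths between V1 and V4; checking each against the conditioning set {V3}:
Path 1: V1 → V5 ← V4
  V5 is a collider here and neither V5 nor any of its descendants is conditioned on, so the collider stays closed — the path is blocked at V5.
Path 2: V1 → V2 → V5 ← V4
  V5 is a collider here and neither V5 nor any of its descendants is conditioned on, so the collider stays closed — the path is blocked at V5.
Since every path is blocked, d-separation holds.

Yes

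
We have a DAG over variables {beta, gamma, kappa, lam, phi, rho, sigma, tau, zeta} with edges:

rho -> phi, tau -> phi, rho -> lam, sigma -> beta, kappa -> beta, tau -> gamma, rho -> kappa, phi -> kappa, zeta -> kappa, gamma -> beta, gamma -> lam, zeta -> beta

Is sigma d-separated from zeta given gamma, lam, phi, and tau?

We examine all 6 paths between sigma and zeta:
Path 1: sigma → beta ← zeta
  beta is a collider here and neither beta nor any of its descendants is conditioned on, so the collider stays closed — the path is blocked at beta.
Path 2: sigma → beta ← kappa ← zeta
  beta is a collider here and neither beta nor any of its descendants is conditioned on, so the collider stays closed — the path is blocked at beta.
Path 3: sigma → beta ← gamma → lam ← rho → kappa ← zeta
  beta is a collider here and neither beta nor any of its descendants is conditioned on, so the collider stays closed — the path is blocked at beta.
Path 4: sigma → beta ← gamma → lam ← rho → phi → kappa ← zeta
  beta is a collider here and neither beta nor any of its descendants is conditioned on, so the collider stays closed — the path is blocked at beta.
Path 5: sigma → beta ← gamma ← tau → phi → kappa ← zeta
  beta is a collider here and neither beta nor any of its descendants is conditioned on, so the collider stays closed — the path is blocked at beta.
Path 6: sigma → beta ← gamma ← tau → phi ← rho → kappa ← zeta
  beta is a collider here and neither beta nor any of its descendants is conditioned on, so the collider stays closed — the path is blocked at beta.
Since every path is blocked, d-separation holds.

Yes — sigma and zeta are d-separated given {gamma, lam, phi, tau}.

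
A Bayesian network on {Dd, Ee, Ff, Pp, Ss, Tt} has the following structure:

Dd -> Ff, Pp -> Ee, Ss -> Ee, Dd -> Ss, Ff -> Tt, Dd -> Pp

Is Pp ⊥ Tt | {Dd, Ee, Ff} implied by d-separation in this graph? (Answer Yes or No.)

2 paths connect Pp and Tt; each must be blocked for d-separation to hold:
Path 1: Pp ← Dd → Ff → Tt
  Dd is a fork here and Dd is conditioned on, so the path is blocked at Dd.
Path 2: Pp → Ee ← Ss ← Dd → Ff → Tt
  Dd is a fork here and Dd is conditioned on, so the path is blocked at Dd.
Since every path is blocked, d-separation holds.

Yes — Pp and Tt are d-separated given {Dd, Ee, Ff}.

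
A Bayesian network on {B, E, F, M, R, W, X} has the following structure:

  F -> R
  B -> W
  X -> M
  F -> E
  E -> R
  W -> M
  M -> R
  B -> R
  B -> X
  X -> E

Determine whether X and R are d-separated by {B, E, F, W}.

There are 6 undirected paths between X and R; checking each against the conditioning set {B, E, F, W}:
  1. X → E → R — E:chain[blocks] ⇒ blocked
  2. X → E ← F → R — E:collider[open]; F:fork[blocks] ⇒ blocked
  3. X ← B → R — B:fork[blocks] ⇒ blocked
  4. X ← B → W → M → R — B:fork[blocks]; W:chain[blocks]; M:chain[open] ⇒ blocked
  5. X → M → R — M:chain[open] ⇒ active
  6. X → M ← W ← B → R — M:collider[blocks]; W:chain[blocks]; B:fork[blocks] ⇒ blocked
Since the path X → M → R is active, X and R are not d-separated given {B, E, F, W}.

No — X and R are not d-separated given {B, E, F, W}.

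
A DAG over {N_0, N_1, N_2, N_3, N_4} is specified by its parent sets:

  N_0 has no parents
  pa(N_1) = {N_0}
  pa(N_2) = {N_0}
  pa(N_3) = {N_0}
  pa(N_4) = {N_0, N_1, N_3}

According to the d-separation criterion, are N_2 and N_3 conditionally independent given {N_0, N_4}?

We examine all 3 paths between N_2 and N_3:
Path 1: N_2 ← N_0 → N_1 → N_4 ← N_3
  N_0 is a fork here and N_0 is conditioned on, so the path is blocked at N_0.
Path 2: N_2 ← N_0 → N_3
  N_0 is a fork here and N_0 is conditioned on, so the path is blocked at N_0.
Path 3: N_2 ← N_0 → N_4 ← N_3
  N_0 is a fork here and N_0 is conditioned on, so the path is blocked at N_0.
All paths are blocked; N_2 ⊥ N_3 | {N_0, N_4} holds.

Yes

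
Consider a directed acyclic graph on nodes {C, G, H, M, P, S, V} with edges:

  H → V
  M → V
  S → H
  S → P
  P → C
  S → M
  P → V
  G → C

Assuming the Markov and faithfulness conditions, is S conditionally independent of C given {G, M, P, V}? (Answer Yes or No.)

Yes

There are 3 undirected paths between S and C; checking each against the conditioning set {G, M, P, V}:
Path 1: S → P → C
  P is a chain here and P is conditioned on, so the path is blocked at P.
Path 2: S → H → V ← P → C
  P is a fork here and P is conditioned on, so the path is blocked at P.
Path 3: S → M → V ← P → C
  M is a chain here and M is conditioned on, so the path is blocked at M.
Every path is blocked, so S and C are d-separated given {G, M, P, V}.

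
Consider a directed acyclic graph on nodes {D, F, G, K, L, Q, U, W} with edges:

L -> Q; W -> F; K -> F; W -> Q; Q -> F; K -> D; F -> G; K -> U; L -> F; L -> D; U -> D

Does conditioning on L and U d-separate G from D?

5 paths connect G and D; each must be blocked for d-separation to hold:
Path 1: G ← F ← K → D
  F is a chain and F is not conditioned on; K is a fork and K is not conditioned on — no node blocks this path, so it is active.
Path 2: G ← F ← K → U → D
  U is a chain here and U is conditioned on, so the path is blocked at U.
Path 3: G ← F ← W → Q ← L → D
  Q is a collider here and neither Q nor any of its descendants is conditioned on, so the collider stays closed — the path is blocked at Q.
Path 4: G ← F ← Q ← L → D
  L is a fork here and L is conditioned on, so the path is blocked at L.
Path 5: G ← F ← L → D
  L is a fork here and L is conditioned on, so the path is blocked at L.
Because an active path exists, G and D are not d-separated.

No — G and D are not d-separated given {L, U}.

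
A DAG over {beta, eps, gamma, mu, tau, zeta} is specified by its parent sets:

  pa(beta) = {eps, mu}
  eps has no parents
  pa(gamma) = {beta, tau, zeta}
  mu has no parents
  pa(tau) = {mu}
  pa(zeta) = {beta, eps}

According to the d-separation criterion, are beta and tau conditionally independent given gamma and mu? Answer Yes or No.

We examine all 4 paths between beta and tau:
  1. beta → gamma ← tau — gamma:collider[open] ⇒ active
  2. beta ← mu → tau — mu:fork[blocks] ⇒ blocked
  3. beta → zeta → gamma ← tau — zeta:chain[open]; gamma:collider[open] ⇒ active
  4. beta ← eps → zeta → gamma ← tau — eps:fork[open]; zeta:chain[open]; gamma:collider[open] ⇒ active
Because an active path exists, beta and tau are not d-separated.

No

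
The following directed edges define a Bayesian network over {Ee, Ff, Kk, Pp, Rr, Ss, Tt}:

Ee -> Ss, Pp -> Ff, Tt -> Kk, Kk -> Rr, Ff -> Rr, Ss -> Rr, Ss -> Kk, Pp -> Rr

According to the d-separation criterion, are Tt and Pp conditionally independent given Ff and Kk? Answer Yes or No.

We examine all 4 paths between Tt and Pp:
  1. Tt → Kk → Rr ← Pp — Kk:chain[blocks]; Rr:collider[blocks] ⇒ blocked
  2. Tt → Kk → Rr ← Ff ← Pp — Kk:chain[blocks]; Rr:collider[blocks]; Ff:chain[blocks] ⇒ blocked
  3. Tt → Kk ← Ss → Rr ← Pp — Kk:collider[open]; Ss:fork[open]; Rr:collider[blocks] ⇒ blocked
  4. Tt → Kk ← Ss → Rr ← Ff ← Pp — Kk:collider[open]; Ss:fork[open]; Rr:collider[blocks]; Ff:chain[blocks] ⇒ blocked
All paths are blocked; Tt ⊥ Pp | {Ff, Kk} holds.

Yes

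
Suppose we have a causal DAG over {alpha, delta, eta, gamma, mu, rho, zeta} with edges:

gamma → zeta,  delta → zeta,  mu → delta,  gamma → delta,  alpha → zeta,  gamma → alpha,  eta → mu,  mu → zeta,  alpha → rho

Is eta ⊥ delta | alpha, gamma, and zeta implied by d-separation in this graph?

No

We examine all 4 paths between eta and delta:
  1. eta → mu → delta — mu:chain[open] ⇒ active
  2. eta → mu → zeta ← gamma → delta — mu:chain[open]; zeta:collider[open]; gamma:fork[blocks] ⇒ blocked
  3. eta → mu → zeta ← alpha ← gamma → delta — mu:chain[open]; zeta:collider[open]; alpha:chain[blocks]; gamma:fork[blocks] ⇒ blocked
  4. eta → mu → zeta ← delta — mu:chain[open]; zeta:collider[open] ⇒ active
Since the path eta → mu → delta is active, eta and delta are not d-separated given {alpha, gamma, zeta}.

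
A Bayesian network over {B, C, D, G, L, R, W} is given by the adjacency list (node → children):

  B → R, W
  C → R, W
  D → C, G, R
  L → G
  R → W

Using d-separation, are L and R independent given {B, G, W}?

We examine all 4 paths between L and R:
  1. L → G ← D → R — G:collider[open]; D:fork[open] ⇒ active
  2. L → G ← D → C → R — G:collider[open]; D:fork[open]; C:chain[open] ⇒ active
  3. L → G ← D → C → W ← R — G:collider[open]; D:fork[open]; C:chain[open]; W:collider[open] ⇒ active
  4. L → G ← D → C → W ← B → R — G:collider[open]; D:fork[open]; C:chain[open]; W:collider[open]; B:fork[blocks] ⇒ blocked
At least one path is unblocked, so d-separation fails.

No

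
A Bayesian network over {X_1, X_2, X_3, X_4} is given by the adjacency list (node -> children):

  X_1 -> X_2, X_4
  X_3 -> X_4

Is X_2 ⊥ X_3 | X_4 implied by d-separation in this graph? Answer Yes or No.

Only one path connects X_2 and X_3:
Path 1: X_2 ← X_1 → X_4 ← X_3
  X_1 is a fork and X_1 is not conditioned on; X_4 is a collider and X_4 is conditioned on, which opens it — no node blocks this path, so it is active.
At least one path is unblocked, so d-separation fails.

No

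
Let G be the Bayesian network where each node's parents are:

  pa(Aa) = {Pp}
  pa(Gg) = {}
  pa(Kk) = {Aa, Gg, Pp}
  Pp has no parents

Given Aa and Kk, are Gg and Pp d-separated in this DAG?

No

We examine all 2 paths between Gg and Pp:
  1. Gg → Kk ← Aa ← Pp — Kk:collider[open]; Aa:chain[blocks] ⇒ blocked
  2. Gg → Kk ← Pp — Kk:collider[open] ⇒ active
Since the path Gg → Kk ← Pp is active, Gg and Pp are not d-separated given {Aa, Kk}.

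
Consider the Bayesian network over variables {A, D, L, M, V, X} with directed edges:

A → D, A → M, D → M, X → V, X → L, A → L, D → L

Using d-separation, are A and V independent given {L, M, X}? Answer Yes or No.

3 paths connect A and V; each must be blocked for d-separation to hold:
Path 1: A → L ← X → V
  X is a fork here and X is conditioned on, so the path is blocked at X.
Path 2: A → M ← D → L ← X → V
  X is a fork here and X is conditioned on, so the path is blocked at X.
Path 3: A → D → L ← X → V
  X is a fork here and X is conditioned on, so the path is blocked at X.
All paths are blocked; A ⊥ V | {L, M, X} holds.

Yes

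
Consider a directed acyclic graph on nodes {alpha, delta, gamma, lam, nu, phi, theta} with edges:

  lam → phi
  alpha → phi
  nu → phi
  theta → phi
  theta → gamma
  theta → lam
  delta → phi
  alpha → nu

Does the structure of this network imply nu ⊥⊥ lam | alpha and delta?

Yes

There are 4 undirected paths between nu and lam; checking each against the conditioning set {alpha, delta}:
Path 1: nu → phi ← theta → lam
  phi is a collider here and neither phi nor any of its descendants is conditioned on, so the collider stays closed — the path is blocked at phi.
Path 2: nu → phi ← lam
  phi is a collider here and neither phi nor any of its descendants is conditioned on, so the collider stays closed — the path is blocked at phi.
Path 3: nu ← alpha → phi ← theta → lam
  alpha is a fork here and alpha is conditioned on, so the path is blocked at alpha.
Path 4: nu ← alpha → phi ← lam
  alpha is a fork here and alpha is conditioned on, so the path is blocked at alpha.
Every path is blocked, so nu and lam are d-separated given {alpha, delta}.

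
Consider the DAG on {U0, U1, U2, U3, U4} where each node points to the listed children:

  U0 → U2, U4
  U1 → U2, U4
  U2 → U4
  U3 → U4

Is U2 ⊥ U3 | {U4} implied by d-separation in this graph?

We examine all 3 paths between U2 and U3:
  1. U2 ← U1 → U4 ← U3 — U1:fork[open]; U4:collider[open] ⇒ active
  2. U2 ← U0 → U4 ← U3 — U0:fork[open]; U4:collider[open] ⇒ active
  3. U2 → U4 ← U3 — U4:collider[open] ⇒ active
At least one path is unblocked, so d-separation fails.

No — U2 and U3 are not d-separated given {U4}.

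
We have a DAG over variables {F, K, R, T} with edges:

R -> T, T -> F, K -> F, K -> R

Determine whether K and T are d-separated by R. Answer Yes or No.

2 paths connect K and T; each must be blocked for d-separation to hold:
  1. K → F ← T — F:collider[blocks] ⇒ blocked
  2. K → R → T — R:chain[blocks] ⇒ blocked
Every path is blocked, so K and T are d-separated given {R}.

Yes — K and T are d-separated given {R}.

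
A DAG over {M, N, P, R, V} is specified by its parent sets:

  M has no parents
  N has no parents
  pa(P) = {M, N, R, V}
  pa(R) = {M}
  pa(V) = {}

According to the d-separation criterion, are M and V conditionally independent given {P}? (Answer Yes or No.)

No

There are 2 undirected paths between M and V; checking each against the conditioning set {P}:
Path 1: M → P ← V
  P is a collider and P is conditioned on, which opens it — no node blocks this path, so it is active.
Path 2: M → R → P ← V
  R is a chain and R is not conditioned on; P is a collider and P is conditioned on, which opens it — no node blocks this path, so it is active.
Since the path M → P ← V is active, M and V are not d-separated given {P}.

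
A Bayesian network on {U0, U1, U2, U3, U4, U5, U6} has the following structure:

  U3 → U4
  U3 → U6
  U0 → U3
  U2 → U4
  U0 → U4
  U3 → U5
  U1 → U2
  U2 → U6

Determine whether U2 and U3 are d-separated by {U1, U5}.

3 paths connect U2 and U3; each must be blocked for d-separation to hold:
Path 1: U2 → U6 ← U3
  U6 is a collider here and neither U6 nor any of its descendants is conditioned on, so the collider stays closed — the path is blocked at U6.
Path 2: U2 → U4 ← U3
  U4 is a collider here and neither U4 nor any of its descendants is conditioned on, so the collider stays closed — the path is blocked at U4.
Path 3: U2 → U4 ← U0 → U3
  U4 is a collider here and neither U4 nor any of its descendants is conditioned on, so the collider stays closed — the path is blocked at U4.
Since every path is blocked, d-separation holds.

Yes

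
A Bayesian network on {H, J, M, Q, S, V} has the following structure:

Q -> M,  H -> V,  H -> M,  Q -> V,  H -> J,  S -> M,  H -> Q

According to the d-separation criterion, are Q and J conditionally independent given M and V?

No

Enumerating the 3 paths from Q to J and testing each for blocking by {M, V}:
Path 1: Q → M ← H → J
  M is a collider and M is conditioned on, which opens it; H is a fork and H is not conditioned on — no node blocks this path, so it is active.
Path 2: Q → V ← H → J
  V is a collider and V is conditioned on, which opens it; H is a fork and H is not conditioned on — no node blocks this path, so it is active.
Path 3: Q ← H → J
  H is a fork and H is not conditioned on — no node blocks this path, so it is active.
Because an active path exists, Q and J are not d-separated.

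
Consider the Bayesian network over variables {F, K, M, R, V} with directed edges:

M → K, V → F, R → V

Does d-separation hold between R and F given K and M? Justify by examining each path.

The only undirected path from R to F is:
Path 1: R → V → F
  V is a chain and V is not conditioned on — no node blocks this path, so it is active.
Because an active path exists, R and F are not d-separated.

No — R and F are not d-separated given {K, M}.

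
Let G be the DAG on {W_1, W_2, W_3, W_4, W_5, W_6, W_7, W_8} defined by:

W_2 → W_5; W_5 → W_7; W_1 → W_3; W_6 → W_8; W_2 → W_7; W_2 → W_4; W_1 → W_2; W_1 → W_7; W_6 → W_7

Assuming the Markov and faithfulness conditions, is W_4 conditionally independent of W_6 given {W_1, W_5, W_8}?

Enumerating the 3 paths from W_4 to W_6 and testing each for blocking by {W_1, W_5, W_8}:
Path 1: W_4 ← W_2 → W_5 → W_7 ← W_6
  W_5 is a chain here and W_5 is conditioned on, so the path is blocked at W_5.
Path 2: W_4 ← W_2 ← W_1 → W_7 ← W_6
  W_1 is a fork here and W_1 is conditioned on, so the path is blocked at W_1.
Path 3: W_4 ← W_2 → W_7 ← W_6
  W_7 is a collider here and neither W_7 nor any of its descendants is conditioned on, so the collider stays closed — the path is blocked at W_7.
Since every path is blocked, d-separation holds.

Yes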